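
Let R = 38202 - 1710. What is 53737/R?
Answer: 53737/36492 ≈ 1.4726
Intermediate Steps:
R = 36492
53737/R = 53737/36492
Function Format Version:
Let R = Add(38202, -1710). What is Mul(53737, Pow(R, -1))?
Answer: Rational(53737, 36492) ≈ 1.4726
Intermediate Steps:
R = 36492
Mul(53737, Pow(R, -1)) = Mul(53737, Pow(36492, -1)) = Mul(53737, Rational(1, 36492)) = Rational(53737, 36492)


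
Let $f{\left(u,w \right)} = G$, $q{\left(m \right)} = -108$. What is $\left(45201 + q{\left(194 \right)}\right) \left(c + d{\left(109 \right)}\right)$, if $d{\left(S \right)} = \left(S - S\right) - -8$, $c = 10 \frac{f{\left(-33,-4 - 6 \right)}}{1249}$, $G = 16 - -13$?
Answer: $\frac{463646226}{1249} \approx 3.7121 \cdot 10^{5}$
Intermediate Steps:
$G = 29$ ($G = 16 + 13 = 29$)
$f{\left(u,w \right)} = 29$
$c = \frac{290}{1249}$ ($c = 10 \cdot \frac{29}{1249} = \frac{290}{1249} \approx 0.23219$)
$d{\left(S \right)} = 8$ ($d{\left(S \right)} = 0 + 8 = 8$)
$\left(45201 + q{\left(194 \right)}\right) \left(c + d{\left(109 \right)}\right) = \left(45201 - 108\right) \left(\frac{290}{1249} + 8\right) = 45093 \cdot \frac{10282}{1249} = \frac{463646226}{1249}$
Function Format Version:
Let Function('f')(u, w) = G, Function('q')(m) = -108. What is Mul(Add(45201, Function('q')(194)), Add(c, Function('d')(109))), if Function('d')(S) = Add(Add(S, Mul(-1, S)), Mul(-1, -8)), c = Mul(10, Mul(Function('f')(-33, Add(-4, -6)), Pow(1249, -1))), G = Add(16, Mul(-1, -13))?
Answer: Rational(463646226, 1249) ≈ 3.7121e+5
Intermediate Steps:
G = 29 (G = Add(16, 13) = 29)
Function('f')(u, w) = 29
c = Rational(290, 1249) (c = Mul(10, Mul(29, Pow(1249, -1))) = Mul(10, Mul(29, Rational(1, 1249))) = Mul(10, Rational(29, 1249)) = Rational(290, 1249) ≈ 0.23219)
Function('d')(S) = 8 (Function('d')(S) = Add(0, 8) = 8)
Mul(Add(45201, Function('q')(194)), Add(c, Function('d')(109))) = Mul(Add(45201, -108), Add(Rational(290, 1249), 8)) = Mul(45093, Rational(10282, 1249)) = Rational(463646226, 1249)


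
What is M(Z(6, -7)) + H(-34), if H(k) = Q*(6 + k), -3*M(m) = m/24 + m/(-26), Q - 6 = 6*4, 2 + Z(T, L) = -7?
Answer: -87359/104 ≈ -839.99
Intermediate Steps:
Z(T, L) = -9 (Z(T, L) = -2 - 7 = -9)
Q = 30 (Q = 6 + 6*4 = 6 + 24 = 30)
M(m) = -m/936 (M(m) = -(m/24 + m/(-26))/3 = -(m*(1/24) + m*(-1/26))/3 = -(m/24 - m/26)/3 = -m/936)
H(k) = 180 + 30*k (H(k) = 30*(6 + k) = 180 + 30*k)
M(Z(6, -7)) + H(-34) = -1/936*(-9) + (180 + 30*(-34)) = 1/104 + (180 - 1020) = 1/104 - 840 = -87359/104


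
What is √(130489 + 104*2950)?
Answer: √437289 ≈ 661.28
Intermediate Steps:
√(130489 + 104*2950) = √(130489 + 306800) = √437289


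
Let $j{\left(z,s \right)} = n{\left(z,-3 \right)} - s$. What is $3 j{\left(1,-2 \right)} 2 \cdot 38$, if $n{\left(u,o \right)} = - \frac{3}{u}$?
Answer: $-228$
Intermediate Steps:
$j{\left(z,s \right)} = - s - \frac{3}{z}$ ($j{\left(z,s \right)} = - \frac{3}{z} - s = - s - \frac{3}{z}$)
$3 j{\left(1,-2 \right)} 2 \cdot 38 = 3 \left(\left(-1\right) \left(-2\right) - \frac{3}{1}\right) 2 \cdot 38 = 3 \left(2 - 3\right) 2 \cdot 38 = 3 \left(-1\right) 2 \cdot 38 = \left(-3\right) 2 \cdot 38 = \left(-6\right) 38 = -228$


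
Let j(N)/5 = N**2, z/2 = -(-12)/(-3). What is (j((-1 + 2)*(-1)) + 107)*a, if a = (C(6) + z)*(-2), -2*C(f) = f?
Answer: 2464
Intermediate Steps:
C(f) = -f/2
z = -8 (z = 2*(-(-12)/(-3)) = 2*(-(-12)*(-1)/3) = 2*(-3*4/3) = 2*(-4) = -8)
a = 22 (a = (-1/2*6 - 8)*(-2) = (-3 - 8)*(-2) = -11*(-2) = 22)
j(N) = 5*N**2
(j((-1 + 2)*(-1)) + 107)*a = (5*((-1 + 2)*(-1))**2 + 107)*22 = (5*(1*(-1))**2 + 107)*22 = (5*(-1)**2 + 107)*22 = (5*1 + 107)*22 = (5 + 107)*22 = 112*22 = 2464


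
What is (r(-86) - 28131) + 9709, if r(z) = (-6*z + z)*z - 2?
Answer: -55404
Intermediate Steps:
r(z) = -2 - 5*z² (r(z) = (-5*z)*z - 2 = -5*z² - 2 = -2 - 5*z²)
(r(-86) - 28131) + 9709 = ((-2 - 5*(-86)²) - 28131) + 9709 = ((-2 - 5*7396) - 28131) + 9709 = ((-2 - 36980) - 28131) + 9709 = (-36982 - 28131) + 9709 = -65113 + 9709 = -55404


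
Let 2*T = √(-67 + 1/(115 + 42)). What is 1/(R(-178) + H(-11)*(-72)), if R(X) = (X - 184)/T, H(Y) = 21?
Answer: -993951/1507997389 - 181*I*√1651326/6031989556 ≈ -0.00065912 - 3.856e-5*I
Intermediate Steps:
T = I*√1651326/314 (T = √(-67 + 1/(115 + 42))/2 = √(-67 + 1/157)/2 = √(-10518/157)/2 = (I*√1651326/157)/2 = I*√1651326/314 ≈ 4.0925*I)
R(X) = -I*√1651326*(-184 + X)/5259 (R(X) = (X - 184)/((I*√1651326/314)) = (-184 + X)*(-I*√1651326/5259) = -I*√1651326*(-184 + X)/5259)
1/(R(-178) + H(-11)*(-72)) = 1/(I*√1651326*(184 - 1*(-178))/5259 + 21*(-72)) = 1/(I*√1651326*(184 + 178)/5259 - 1512) = 1/((1/5259)*I*√1651326*362 - 1512) = 1/(362*I*√1651326/5259 - 1512) = 1/(-1512 + 362*I*√1651326/5259)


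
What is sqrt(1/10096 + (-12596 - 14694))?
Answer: I*sqrt(173853018409)/2524 ≈ 165.2*I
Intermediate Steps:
sqrt(1/10096 + (-12596 - 14694)) = sqrt(1/10096 - 27290) = sqrt(-275519839/10096) = I*sqrt(173853018409)/2524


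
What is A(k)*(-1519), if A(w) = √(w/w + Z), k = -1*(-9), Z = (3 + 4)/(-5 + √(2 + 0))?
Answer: -1519*I*√(276 + 161*√2)/23 ≈ -1482.2*I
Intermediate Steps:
Z = 7/(-5 + √2) ≈ -1.9522
k = 9
A(w) = √(-12/23 - 7*√2/23) (A(w) = √(w/w + (-35/23 - 7*√2/23)) = √(1 + (-35/23 - 7*√2/23)) = √(-12/23 - 7*√2/23))
A(k)*(-1519) = (√(-276 - 161*√2)/23)*(-1519) = -1519*√(-276 - 161*√2)/23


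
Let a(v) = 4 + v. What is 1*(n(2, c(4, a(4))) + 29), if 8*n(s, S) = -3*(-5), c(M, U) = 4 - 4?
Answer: 247/8 ≈ 30.875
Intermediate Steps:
c(M, U) = 0
n(s, S) = 15/8 (n(s, S) = (-3*(-5))/8 = (⅛)*15 = 15/8)
1*(n(2, c(4, a(4))) + 29) = 1*(15/8 + 29) = 1*(247/8) = 247/8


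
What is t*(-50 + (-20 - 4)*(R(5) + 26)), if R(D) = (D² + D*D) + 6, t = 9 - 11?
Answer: 4036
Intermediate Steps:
t = -2
R(D) = 6 + 2*D² (R(D) = (D² + D²) + 6 = 2*D² + 6 = 6 + 2*D²)
t*(-50 + (-20 - 4)*(R(5) + 26)) = -2*(-50 + (-20 - 4)*((6 + 2*5²) + 26)) = -2*(-50 - 24*((6 + 2*25) + 26)) = -2*(-50 - 24*((6 + 50) + 26)) = -2*(-50 - 24*(56 + 26)) = -2*(-50 - 24*82) = -2*(-50 - 1968) = -2*(-2018) = 4036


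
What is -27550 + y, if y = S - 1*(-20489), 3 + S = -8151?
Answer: -15215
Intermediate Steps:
S = -8154 (S = -3 - 8151 = -8154)
y = 12335 (y = -8154 - 1*(-20489) = -8154 + 20489 = 12335)
-27550 + y = -27550 + 12335 = -15215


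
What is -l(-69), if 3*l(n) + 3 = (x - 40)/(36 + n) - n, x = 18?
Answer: -200/9 ≈ -22.222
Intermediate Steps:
l(n) = -1 - 22/(3*(36 + n)) - n/3 (l(n) = -1 + ((18 - 40)/(36 + n) - n)/3 = -1 + (-22/(36 + n) - n)/3 = -1 + (-n - 22/(36 + n))/3 = -1 + (-22/(3*(36 + n)) - n/3) = -1 - 22/(3*(36 + n)) - n/3)
-l(-69) = -(-130 - 1*(-69)² - 39*(-69))/(3*(36 - 69)) = -(-130 - 1*4761 + 2691)/(3*(-33)) = -(-1)*(-130 - 4761 + 2691)/(3*33) = -(-1)*(-2200)/(3*33) = -1*200/9 = -200/9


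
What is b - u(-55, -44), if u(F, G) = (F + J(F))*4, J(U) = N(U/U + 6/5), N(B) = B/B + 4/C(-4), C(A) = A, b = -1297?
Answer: -1077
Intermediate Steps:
N(B) = 0 (N(B) = B/B + 4/(-4) = 1 + 4*(-¼) = 1 - 1 = 0)
J(U) = 0
u(F, G) = 4*F (u(F, G) = (F + 0)*4 = F*4 = 4*F)
b - u(-55, -44) = -1297 - 4*(-55) = -1297 - 1*(-220) = -1297 + 220 = -1077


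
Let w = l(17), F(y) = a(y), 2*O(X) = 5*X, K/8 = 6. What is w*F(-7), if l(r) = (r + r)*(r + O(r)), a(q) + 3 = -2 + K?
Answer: 86989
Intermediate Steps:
K = 48 (K = 8*6 = 48)
a(q) = 43 (a(q) = -3 + (-2 + 48) = -3 + 46 = 43)
O(X) = 5*X/2 (O(X) = (5*X)/2 = 5*X/2)
F(y) = 43
l(r) = 7*r**2 (l(r) = (r + r)*(r + 5*r/2) = (2*r)*(7*r/2) = 7*r**2)
w = 2023 (w = 7*17**2 = 7*289 = 2023)
w*F(-7) = 2023*43 = 86989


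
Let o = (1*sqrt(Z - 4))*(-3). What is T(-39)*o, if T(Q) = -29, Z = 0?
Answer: 174*I ≈ 174.0*I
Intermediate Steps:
o = -6*I (o = (1*sqrt(0 - 4))*(-3) = (1*sqrt(-4))*(-3) = (1*(2*I))*(-3) = (2*I)*(-3) = -6*I ≈ -6.0*I)
T(-39)*o = -(-174)*I = 174*I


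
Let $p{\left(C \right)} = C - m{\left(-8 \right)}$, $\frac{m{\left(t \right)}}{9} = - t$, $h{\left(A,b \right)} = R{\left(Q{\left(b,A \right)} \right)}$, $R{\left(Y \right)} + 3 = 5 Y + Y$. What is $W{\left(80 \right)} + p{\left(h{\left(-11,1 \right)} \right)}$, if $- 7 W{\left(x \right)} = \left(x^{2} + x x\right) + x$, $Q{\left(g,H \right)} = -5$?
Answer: $-1945$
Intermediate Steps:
$R{\left(Y \right)} = -3 + 6 Y$ ($R{\left(Y \right)} = -3 + \left(5 Y + Y\right) = -3 + 6 Y$)
$h{\left(A,b \right)} = -33$ ($h{\left(A,b \right)} = -3 + 6 \left(-5\right) = -3 - 30 = -33$)
$m{\left(t \right)} = - 9 t$ ($m{\left(t \right)} = 9 \left(- t\right) = - 9 t$)
$p{\left(C \right)} = -72 + C$ ($p{\left(C \right)} = C - \left(-9\right) \left(-8\right) = C - 72 = -72 + C$)
$W{\left(x \right)} = - \frac{2 x^{2}}{7} - \frac{x}{7}$ ($W{\left(x \right)} = - \frac{\left(x^{2} + x x\right) + x}{7} = - \frac{\left(x^{2} + x^{2}\right) + x}{7} = - \frac{2 x^{2} + x}{7} = - \frac{x + 2 x^{2}}{7} = - \frac{2 x^{2}}{7} - \frac{x}{7}$)
$W{\left(80 \right)} + p{\left(h{\left(-11,1 \right)} \right)} = \left(- \frac{1}{7}\right) 80 \left(1 + 2 \cdot 80\right) - 105 = \left(- \frac{1}{7}\right) 80 \left(1 + 160\right) - 105 = \left(- \frac{1}{7}\right) 80 \cdot 161 - 105 = -1840 - 105 = -1945$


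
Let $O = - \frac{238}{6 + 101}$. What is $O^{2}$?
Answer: $\frac{56644}{11449} \approx 4.9475$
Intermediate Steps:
$O = - \frac{238}{107} \approx -2.2243$
$O^{2} = \left(- \frac{238}{107}\right)^{2} = \frac{56644}{11449}$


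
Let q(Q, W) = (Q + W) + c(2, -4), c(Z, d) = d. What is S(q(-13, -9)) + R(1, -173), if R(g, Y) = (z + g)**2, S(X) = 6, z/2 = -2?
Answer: 15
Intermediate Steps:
q(Q, W) = -4 + Q + W (q(Q, W) = (Q + W) - 4 = -4 + Q + W)
z = -4 (z = 2*(-2) = -4)
R(g, Y) = (-4 + g)**2
S(q(-13, -9)) + R(1, -173) = 6 + (-4 + 1)**2 = 6 + (-3)**2 = 6 + 9 = 15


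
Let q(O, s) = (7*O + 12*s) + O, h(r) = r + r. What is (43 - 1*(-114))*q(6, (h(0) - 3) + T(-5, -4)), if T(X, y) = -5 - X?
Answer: 1884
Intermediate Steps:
h(r) = 2*r
q(O, s) = 8*O + 12*s
(43 - 1*(-114))*q(6, (h(0) - 3) + T(-5, -4)) = (43 - 1*(-114))*(8*6 + 12*((2*0 - 3) + (-5 - 1*(-5)))) = (43 + 114)*(48 + 12*((0 - 3) + (-5 + 5))) = 157*(48 + 12*(-3 + 0)) = 157*(48 + 12*(-3)) = 157*(48 - 36) = 157*12 = 1884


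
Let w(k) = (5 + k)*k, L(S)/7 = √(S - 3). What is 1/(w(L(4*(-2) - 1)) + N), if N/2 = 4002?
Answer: -I/(-7416*I + 70*√3) ≈ 0.00013481 - 2.204e-6*I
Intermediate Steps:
L(S) = 7*√(-3 + S) (L(S) = 7*√(S - 3) = 7*√(-3 + S))
w(k) = k*(5 + k)
N = 8004 (N = 2*4002 = 8004)
1/(w(L(4*(-2) - 1)) + N) = 1/((7*√(-3 + (4*(-2) - 1)))*(5 + 7*√(-3 + (4*(-2) - 1))) + 8004) = 1/((7*√(-3 + (-8 - 1)))*(5 + 7*√(-3 + (-8 - 1))) + 8004) = 1/((7*√(-3 - 9))*(5 + 7*√(-3 - 9)) + 8004) = 1/((7*√(-12))*(5 + 7*√(-12)) + 8004) = 1/((7*(2*I*√3))*(5 + 7*(2*I*√3)) + 8004) = 1/((14*I*√3)*(5 + 14*I*√3) + 8004) = 1/(14*I*√3*(5 + 14*I*√3) + 8004) = 1/(8004 + 14*I*√3*(5 + 14*I*√3))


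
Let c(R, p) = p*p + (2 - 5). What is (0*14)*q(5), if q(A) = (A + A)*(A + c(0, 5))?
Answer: 0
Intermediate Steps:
c(R, p) = -3 + p² (c(R, p) = p² - 3 = -3 + p²)
q(A) = 2*A*(22 + A) (q(A) = (A + A)*(A + (-3 + 5²)) = (2*A)*(A + (-3 + 25)) = (2*A)*(A + 22) = (2*A)*(22 + A) = 2*A*(22 + A))
(0*14)*q(5) = (0*14)*(2*5*(22 + 5)) = 0*(2*5*27) = 0*270 = 0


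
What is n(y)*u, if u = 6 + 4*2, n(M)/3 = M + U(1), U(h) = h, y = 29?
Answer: 1260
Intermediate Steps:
n(M) = 3 + 3*M (n(M) = 3*(M + 1) = 3*(1 + M) = 3 + 3*M)
u = 14 (u = 6 + 8 = 14)
n(y)*u = (3 + 3*29)*14 = (3 + 87)*14 = 90*14 = 1260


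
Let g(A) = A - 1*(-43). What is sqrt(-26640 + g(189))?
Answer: 2*I*sqrt(6602) ≈ 162.51*I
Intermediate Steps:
g(A) = 43 + A (g(A) = A + 43 = 43 + A)
sqrt(-26640 + g(189)) = sqrt(-26640 + (43 + 189)) = sqrt(-26640 + 232) = sqrt(-26408) = 2*I*sqrt(6602)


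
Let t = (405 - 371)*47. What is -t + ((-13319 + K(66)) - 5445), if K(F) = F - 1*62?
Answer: -20358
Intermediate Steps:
K(F) = -62 + F (K(F) = F - 62 = -62 + F)
t = 1598 (t = 34*47 = 1598)
-t + ((-13319 + K(66)) - 5445) = -1*1598 + ((-13319 + (-62 + 66)) - 5445) = -1598 + ((-13319 + 4) - 5445) = -1598 + (-13315 - 5445) = -1598 - 18760 = -20358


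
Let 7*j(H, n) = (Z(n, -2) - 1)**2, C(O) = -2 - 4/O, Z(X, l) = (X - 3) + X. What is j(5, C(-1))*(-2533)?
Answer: 0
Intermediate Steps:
Z(X, l) = -3 + 2*X (Z(X, l) = (-3 + X) + X = -3 + 2*X)
C(O) = -2 - 4/O
j(H, n) = (-4 + 2*n)**2/7 (j(H, n) = ((-3 + 2*n) - 1)**2/7 = (-4 + 2*n)**2/7)
j(5, C(-1))*(-2533) = (4*(-2 + (-2 - 4/(-1)))**2/7)*(-2533) = (4*(-2 + (-2 - 4*(-1)))**2/7)*(-2533) = (4*(-2 + (-2 + 4))**2/7)*(-2533) = (4*(-2 + 2)**2/7)*(-2533) = ((4/7)*0**2)*(-2533) = ((4/7)*0)*(-2533) = 0*(-2533) = 0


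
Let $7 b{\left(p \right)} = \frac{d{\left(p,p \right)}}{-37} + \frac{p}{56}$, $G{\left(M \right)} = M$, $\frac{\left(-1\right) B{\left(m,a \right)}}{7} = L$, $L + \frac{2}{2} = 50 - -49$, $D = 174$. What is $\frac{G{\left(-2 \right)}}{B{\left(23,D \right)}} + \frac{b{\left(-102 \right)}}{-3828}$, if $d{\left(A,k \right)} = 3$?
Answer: $\frac{193447}{64774864} \approx 0.0029865$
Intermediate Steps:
$L = 98$ ($L = -1 + \left(50 - -49\right) = -1 + \left(50 + 49\right) = -1 + 99 = 98$)
$B{\left(m,a \right)} = -686$ ($B{\left(m,a \right)} = \left(-7\right) 98 = -686$)
$b{\left(p \right)} = - \frac{3}{259} + \frac{p}{392}$ ($b{\left(p \right)} = \frac{\frac{3}{-37} + \frac{p}{56}}{7} = \frac{3 \left(- \frac{1}{37}\right) + p \frac{1}{56}}{7} = \frac{- \frac{3}{37} + \frac{p}{56}}{7} = - \frac{3}{259} + \frac{p}{392}$)
$\frac{G{\left(-2 \right)}}{B{\left(23,D \right)}} + \frac{b{\left(-102 \right)}}{-3828} = - \frac{2}{-686} + \frac{- \frac{3}{259} + \frac{1}{392} \left(-102\right)}{-3828} = \left(-2\right) \left(- \frac{1}{686}\right) + \left(- \frac{3}{259} - \frac{51}{196}\right) \left(- \frac{1}{3828}\right) = \frac{1}{343} - - \frac{657}{9253552} = \frac{1}{343} + \frac{657}{9253552} = \frac{193447}{64774864}$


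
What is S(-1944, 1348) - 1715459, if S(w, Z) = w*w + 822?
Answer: 2064499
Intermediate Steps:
S(w, Z) = 822 + w² (S(w, Z) = w² + 822 = 822 + w²)
S(-1944, 1348) - 1715459 = (822 + (-1944)²) - 1715459 = (822 + 3779136) - 1715459 = 3779958 - 1715459 = 2064499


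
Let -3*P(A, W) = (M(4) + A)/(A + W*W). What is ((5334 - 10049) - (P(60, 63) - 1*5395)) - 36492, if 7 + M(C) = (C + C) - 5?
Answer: -432859588/12087 ≈ -35812.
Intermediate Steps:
M(C) = -12 + 2*C (M(C) = -7 + ((C + C) - 5) = -7 + (2*C - 5) = -7 + (-5 + 2*C) = -12 + 2*C)
P(A, W) = -(-4 + A)/(3*(A + W²)) (P(A, W) = -((-12 + 2*4) + A)/(3*(A + W*W)) = -((-12 + 8) + A)/(3*(A + W²)) = -(-4 + A)/(3*(A + W²)))
((5334 - 10049) - (P(60, 63) - 1*5395)) - 36492 = ((5334 - 10049) - ((4 - 1*60)/(3*(60 + 63²)) - 1*5395)) - 36492 = (-4715 - ((4 - 60)/(3*(60 + 3969)) - 5395)) - 36492 = (-4715 - ((⅓)*(-56)/4029 - 5395)) - 36492 = (-4715 - ((⅓)*(1/4029)*(-56) - 5395)) - 36492 = (-4715 - (-56/12087 - 5395)) - 36492 = (-4715 - 1*(-65209421/12087)) - 36492 = (-4715 + 65209421/12087) - 36492 = 8219216/12087 - 36492 = -432859588/12087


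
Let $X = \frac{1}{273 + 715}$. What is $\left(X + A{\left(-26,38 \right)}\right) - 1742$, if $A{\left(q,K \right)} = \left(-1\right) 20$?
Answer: $- \frac{1740855}{988} \approx -1762.0$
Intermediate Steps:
$A{\left(q,K \right)} = -20$
$X = \frac{1}{988} \approx 0.0010121$
$\left(X + A{\left(-26,38 \right)}\right) - 1742 = \left(\frac{1}{988} - 20\right) - 1742 = - \frac{19759}{988} - 1742 = - \frac{1740855}{988}$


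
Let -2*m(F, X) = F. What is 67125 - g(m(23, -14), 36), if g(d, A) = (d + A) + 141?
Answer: 133919/2 ≈ 66960.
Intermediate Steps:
m(F, X) = -F/2
g(d, A) = 141 + A + d (g(d, A) = (A + d) + 141 = 141 + A + d)
67125 - g(m(23, -14), 36) = 67125 - (141 + 36 - ½*23) = 67125 - (141 + 36 - 23/2) = 67125 - 1*331/2 = 67125 - 331/2 = 133919/2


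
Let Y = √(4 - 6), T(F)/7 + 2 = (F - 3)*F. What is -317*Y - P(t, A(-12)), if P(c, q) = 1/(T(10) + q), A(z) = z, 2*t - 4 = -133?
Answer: -1/464 - 317*I*√2 ≈ -0.0021552 - 448.31*I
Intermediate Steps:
t = -129/2 (t = 2 + (½)*(-133) = 2 - 133/2 = -129/2 ≈ -64.500)
T(F) = -14 + 7*F*(-3 + F) (T(F) = -14 + 7*((F - 3)*F) = -14 + 7*((-3 + F)*F) = -14 + 7*(F*(-3 + F)) = -14 + 7*F*(-3 + F))
P(c, q) = 1/(476 + q) (P(c, q) = 1/((-14 - 21*10 + 7*10²) + q) = 1/((-14 - 210 + 7*100) + q) = 1/((-14 - 210 + 700) + q) = 1/(476 + q))
Y = I*√2 (Y = √(-2) = I*√2 ≈ 1.4142*I)
-317*Y - P(t, A(-12)) = -317*I*√2 - 1/(476 - 12) = -317*I*√2 - 1/464 = -1/464 - 317*I*√2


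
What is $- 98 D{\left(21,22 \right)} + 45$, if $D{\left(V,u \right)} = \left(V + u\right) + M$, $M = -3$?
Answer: $-3875$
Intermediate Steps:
$D{\left(V,u \right)} = -3 + V + u$ ($D{\left(V,u \right)} = \left(V + u\right) - 3 = -3 + V + u$)
$- 98 D{\left(21,22 \right)} + 45 = - 98 \left(-3 + 21 + 22\right) + 45 = \left(-98\right) 40 + 45 = -3920 + 45 = -3875$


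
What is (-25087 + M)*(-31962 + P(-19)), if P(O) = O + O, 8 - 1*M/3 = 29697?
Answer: 3652928000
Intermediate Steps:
M = -89067 (M = 24 - 3*29697 = 24 - 89091 = -89067)
P(O) = 2*O
(-25087 + M)*(-31962 + P(-19)) = (-25087 - 89067)*(-31962 + 2*(-19)) = -114154*(-31962 - 38) = -114154*(-32000) = 3652928000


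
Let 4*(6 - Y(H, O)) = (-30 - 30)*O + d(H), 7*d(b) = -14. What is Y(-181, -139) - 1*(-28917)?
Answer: 53677/2 ≈ 26839.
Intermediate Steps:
d(b) = -2 (d(b) = (1/7)*(-14) = -2)
Y(H, O) = 13/2 + 15*O (Y(H, O) = 6 - ((-30 - 30)*O - 2)/4 = 6 - (-60*O - 2)/4 = 6 - (-2 - 60*O)/4 = 6 + (1/2 + 15*O) = 13/2 + 15*O)
Y(-181, -139) - 1*(-28917) = (13/2 + 15*(-139)) - 1*(-28917) = (13/2 - 2085) + 28917 = -4157/2 + 28917 = 53677/2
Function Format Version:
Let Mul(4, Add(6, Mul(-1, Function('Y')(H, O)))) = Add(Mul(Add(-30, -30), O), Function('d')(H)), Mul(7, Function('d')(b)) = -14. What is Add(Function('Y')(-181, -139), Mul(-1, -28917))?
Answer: Rational(53677, 2) ≈ 26839.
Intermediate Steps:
Function('d')(b) = -2 (Function('d')(b) = Mul(Rational(1, 7), -14) = -2)
Function('Y')(H, O) = Add(Rational(13, 2), Mul(15, O)) (Function('Y')(H, O) = Add(6, Mul(Rational(-1, 4), Add(Mul(Add(-30, -30), O), -2))) = Add(6, Mul(Rational(-1, 4), Add(Mul(-60, O), -2))) = Add(6, Mul(Rational(-1, 4), Add(-2, Mul(-60, O)))) = Add(6, Add(Rational(1, 2), Mul(15, O))) = Add(Rational(13, 2), Mul(15, O)))
Add(Function('Y')(-181, -139), Mul(-1, -28917)) = Add(Add(Rational(13, 2), Mul(15, -139)), Mul(-1, -28917)) = Add(Add(Rational(13, 2), -2085), 28917) = Add(Rational(-4157, 2), 28917) = Rational(53677, 2)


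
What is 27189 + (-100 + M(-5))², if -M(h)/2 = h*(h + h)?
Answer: 67189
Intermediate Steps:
M(h) = -4*h² (M(h) = -2*h*(h + h) = -2*h*2*h = -4*h²)
27189 + (-100 + M(-5))² = 27189 + (-100 - 4*(-5)²)² = 27189 + (-100 - 4*25)² = 27189 + (-100 - 100)² = 27189 + (-200)² = 27189 + 40000 = 67189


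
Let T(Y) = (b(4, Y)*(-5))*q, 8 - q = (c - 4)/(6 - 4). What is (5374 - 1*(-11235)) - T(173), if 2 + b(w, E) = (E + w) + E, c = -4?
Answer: 37489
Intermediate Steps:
b(w, E) = -2 + w + 2*E (b(w, E) = -2 + ((E + w) + E) = -2 + (w + 2*E) = -2 + w + 2*E)
q = 12 (q = 8 - (-4 - 4)/(6 - 4) = 8 - (-8)/2 = 8 - 1*(-4) = 8 + 4 = 12)
T(Y) = -120 - 120*Y (T(Y) = ((-2 + 4 + 2*Y)*(-5))*12 = ((2 + 2*Y)*(-5))*12 = (-10 - 10*Y)*12 = -120 - 120*Y)
(5374 - 1*(-11235)) - T(173) = (5374 - 1*(-11235)) - (-120 - 120*173) = (5374 + 11235) - (-120 - 20760) = 16609 - 1*(-20880) = 16609 + 20880 = 37489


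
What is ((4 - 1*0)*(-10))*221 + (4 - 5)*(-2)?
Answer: -8838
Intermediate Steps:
((4 - 1*0)*(-10))*221 + (4 - 5)*(-2) = ((4 + 0)*(-10))*221 - 1*(-2) = (4*(-10))*221 + 2 = -40*221 + 2 = -8840 + 2 = -8838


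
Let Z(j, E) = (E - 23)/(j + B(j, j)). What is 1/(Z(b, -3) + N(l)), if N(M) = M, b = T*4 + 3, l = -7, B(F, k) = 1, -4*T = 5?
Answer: 1/19 ≈ 0.052632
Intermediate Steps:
T = -5/4 (T = -1/4*5 = -5/4 ≈ -1.2500)
b = -2 (b = -5/4*4 + 3 = -5 + 3 = -2)
Z(j, E) = (-23 + E)/(1 + j) (Z(j, E) = (E - 23)/(j + 1) = (-23 + E)/(1 + j))
1/(Z(b, -3) + N(l)) = 1/((-23 - 3)/(1 - 2) - 7) = 1/(-26/(-1) - 7) = 1/(-1*(-26) - 7) = 1/(26 - 7) = 1/19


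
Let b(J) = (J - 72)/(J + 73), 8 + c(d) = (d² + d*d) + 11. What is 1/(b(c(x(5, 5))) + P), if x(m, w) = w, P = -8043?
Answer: -126/1013437 ≈ -0.00012433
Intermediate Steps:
c(d) = 3 + 2*d² (c(d) = -8 + ((d² + d*d) + 11) = -8 + ((d² + d²) + 11) = -8 + (2*d² + 11) = -8 + (11 + 2*d²) = 3 + 2*d²)
b(J) = (-72 + J)/(73 + J)
1/(b(c(x(5, 5))) + P) = 1/((-72 + (3 + 2*5²))/(73 + (3 + 2*5²)) - 8043) = 1/((-72 + (3 + 2*25))/(73 + (3 + 2*25)) - 8043) = 1/((-72 + (3 + 50))/(73 + (3 + 50)) - 8043) = 1/((-72 + 53)/(73 + 53) - 8043) = 1/(-19/126 - 8043) = 1/(-1013437/126) = -126/1013437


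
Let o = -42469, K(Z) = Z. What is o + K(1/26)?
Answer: -1104193/26 ≈ -42469.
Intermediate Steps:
o + K(1/26) = -42469 + 1/26 = -1104193/26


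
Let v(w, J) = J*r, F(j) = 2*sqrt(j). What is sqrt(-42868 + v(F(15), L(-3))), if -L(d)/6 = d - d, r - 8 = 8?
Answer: 2*I*sqrt(10717) ≈ 207.05*I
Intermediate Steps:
r = 16 (r = 8 + 8 = 16)
L(d) = 0 (L(d) = -6*(d - d) = -6*0 = 0)
v(w, J) = 16*J (v(w, J) = J*16 = 16*J)
sqrt(-42868 + v(F(15), L(-3))) = sqrt(-42868 + 16*0) = sqrt(-42868 + 0) = sqrt(-42868) = 2*I*sqrt(10717)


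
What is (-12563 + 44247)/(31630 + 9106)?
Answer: 7921/10184 ≈ 0.77779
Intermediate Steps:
(-12563 + 44247)/(31630 + 9106) = 31684/40736 = 31684*(1/40736) = 7921/10184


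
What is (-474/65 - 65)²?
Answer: 22080601/4225 ≈ 5226.2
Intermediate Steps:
(-474/65 - 65)² = (-4699/65)² = 22080601/4225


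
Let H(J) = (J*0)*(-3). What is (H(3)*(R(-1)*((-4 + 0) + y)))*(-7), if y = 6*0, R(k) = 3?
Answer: 0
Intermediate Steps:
H(J) = 0 (H(J) = 0*(-3) = 0)
y = 0
(H(3)*(R(-1)*((-4 + 0) + y)))*(-7) = (0*(3*((-4 + 0) + 0)))*(-7) = (0*(3*(-4 + 0)))*(-7) = (0*(3*(-4)))*(-7) = (0*(-12))*(-7) = 0*(-7) = 0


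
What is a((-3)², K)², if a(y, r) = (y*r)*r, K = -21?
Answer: 15752961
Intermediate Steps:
a(y, r) = y*r² (a(y, r) = (r*y)*r = y*r²)
a((-3)², K)² = ((-3)²*(-21)²)² = (9*441)² = 3969² = 15752961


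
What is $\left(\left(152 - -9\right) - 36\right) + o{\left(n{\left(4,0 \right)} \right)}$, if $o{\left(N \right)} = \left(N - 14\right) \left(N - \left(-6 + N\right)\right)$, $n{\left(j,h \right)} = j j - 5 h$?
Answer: $137$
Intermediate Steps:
$n{\left(j,h \right)} = j^{2} - 5 h$
$o{\left(N \right)} = -84 + 6 N$ ($o{\left(N \right)} = \left(-14 + N\right) 6 = -84 + 6 N$)
$\left(\left(152 - -9\right) - 36\right) + o{\left(n{\left(4,0 \right)} \right)} = \left(\left(152 - -9\right) - 36\right) - \left(84 - 6 \left(4^{2} - 0\right)\right) = \left(\left(152 + 9\right) - 36\right) - \left(84 - 6 \left(16 + 0\right)\right) = \left(161 - 36\right) + \left(-84 + 6 \cdot 16\right) = 125 + \left(-84 + 96\right) = 125 + 12 = 137$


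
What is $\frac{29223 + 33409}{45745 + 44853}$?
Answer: $\frac{31316}{45299} \approx 0.69132$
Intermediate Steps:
$\frac{29223 + 33409}{45745 + 44853} = \frac{62632}{90598} = 62632 \cdot \frac{1}{90598} = \frac{31316}{45299}$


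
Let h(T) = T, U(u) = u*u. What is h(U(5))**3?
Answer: 15625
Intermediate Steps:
U(u) = u**2
h(U(5))**3 = (5**2)**3 = 25**3 = 15625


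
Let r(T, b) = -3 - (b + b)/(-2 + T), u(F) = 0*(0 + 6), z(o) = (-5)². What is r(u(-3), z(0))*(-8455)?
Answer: -186010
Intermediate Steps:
z(o) = 25
u(F) = 0 (u(F) = 0*6 = 0)
r(T, b) = -3 - 2*b/(-2 + T)
r(u(-3), z(0))*(-8455) = ((6 - 3*0 - 2*25)/(-2 + 0))*(-8455) = ((6 + 0 - 50)/(-2))*(-8455) = -½*(-44)*(-8455) = 22*(-8455) = -186010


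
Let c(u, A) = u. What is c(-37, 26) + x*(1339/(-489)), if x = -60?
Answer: 20749/163 ≈ 127.29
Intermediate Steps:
c(-37, 26) + x*(1339/(-489)) = -37 - 80340/(-489) = -37 - 80340*(-1)/489 = -37 - 60*(-1339/489) = -37 + 26780/163 = 20749/163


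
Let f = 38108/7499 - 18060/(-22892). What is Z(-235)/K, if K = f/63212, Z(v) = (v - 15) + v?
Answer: -1315734824246140/251950069 ≈ -5.2222e+6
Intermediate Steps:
f = 251950069/42916777 (f = 38108*(1/7499) - 18060*(-1/22892) = 38108/7499 + 4515/5723 = 251950069/42916777 ≈ 5.8707)
Z(v) = -15 + 2*v (Z(v) = (-15 + v) + v = -15 + 2*v)
K = 251950069/2712855307724 (K = (251950069/42916777)/63212 = (251950069/42916777)*(1/63212) = 251950069/2712855307724 ≈ 9.2873e-5)
Z(-235)/K = (-15 + 2*(-235))/(251950069/2712855307724) = (-15 - 470)*(2712855307724/251950069) = -485*2712855307724/251950069 = -1315734824246140/251950069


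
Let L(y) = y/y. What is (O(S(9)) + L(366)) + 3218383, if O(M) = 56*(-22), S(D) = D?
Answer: 3217152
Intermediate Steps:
L(y) = 1
O(M) = -1232
(O(S(9)) + L(366)) + 3218383 = (-1232 + 1) + 3218383 = -1231 + 3218383 = 3217152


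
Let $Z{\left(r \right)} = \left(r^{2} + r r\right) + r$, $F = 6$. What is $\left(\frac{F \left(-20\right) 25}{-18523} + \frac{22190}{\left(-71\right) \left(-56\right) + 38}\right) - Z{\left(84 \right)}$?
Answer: $- \frac{527534149871}{37175661} \approx -14190.0$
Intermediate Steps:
$Z{\left(r \right)} = r + 2 r^{2}$ ($Z{\left(r \right)} = \left(r^{2} + r^{2}\right) + r = 2 r^{2} + r = r + 2 r^{2}$)
$\left(\frac{F \left(-20\right) 25}{-18523} + \frac{22190}{\left(-71\right) \left(-56\right) + 38}\right) - Z{\left(84 \right)} = \left(\frac{6 \left(-20\right) 25}{-18523} + \frac{22190}{\left(-71\right) \left(-56\right) + 38}\right) - 84 \left(1 + 2 \cdot 84\right) = \left(\left(-120\right) 25 \left(- \frac{1}{18523}\right) + \frac{22190}{3976 + 38}\right) - 84 \left(1 + 168\right) = \left(\left(-3000\right) \left(- \frac{1}{18523}\right) + \frac{22190}{4014}\right) - 84 \cdot 169 = \left(\frac{3000}{18523} + 22190 \cdot \frac{1}{4014}\right) - 14196 = \left(\frac{3000}{18523} + \frac{11095}{2007}\right) - 14196 = \frac{211533685}{37175661} - 14196 = - \frac{527534149871}{37175661}$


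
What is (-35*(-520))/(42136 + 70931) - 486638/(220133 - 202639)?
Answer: -27352153973/988997049 ≈ -27.656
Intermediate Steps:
(-35*(-520))/(42136 + 70931) - 486638/(220133 - 202639) = 18200/113067 - 486638/17494 = 18200*(1/113067) - 486638*1/17494 = 18200/113067 - 243319/8747 = -27352153973/988997049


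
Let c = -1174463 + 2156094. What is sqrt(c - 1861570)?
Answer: 3*I*sqrt(97771) ≈ 938.05*I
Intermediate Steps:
c = 981631
sqrt(c - 1861570) = sqrt(981631 - 1861570) = sqrt(-879939) = 3*I*sqrt(97771)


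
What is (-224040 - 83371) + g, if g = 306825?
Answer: -586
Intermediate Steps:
(-224040 - 83371) + g = (-224040 - 83371) + 306825 = -307411 + 306825 = -586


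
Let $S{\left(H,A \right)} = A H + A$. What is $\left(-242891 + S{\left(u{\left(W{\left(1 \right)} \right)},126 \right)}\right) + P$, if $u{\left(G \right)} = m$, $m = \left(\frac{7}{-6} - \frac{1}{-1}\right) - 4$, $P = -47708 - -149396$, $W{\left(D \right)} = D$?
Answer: $-141602$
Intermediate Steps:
$P = 101688$ ($P = -47708 + 149396 = 101688$)
$m = - \frac{25}{6}$ ($m = \left(7 \left(- \frac{1}{6}\right) - -1\right) - 4 = \left(- \frac{7}{6} + 1\right) - 4 = - \frac{1}{6} - 4 = - \frac{25}{6} \approx -4.1667$)
$u{\left(G \right)} = - \frac{25}{6}$
$S{\left(H,A \right)} = A + A H$
$\left(-242891 + S{\left(u{\left(W{\left(1 \right)} \right)},126 \right)}\right) + P = \left(-242891 + 126 \left(1 - \frac{25}{6}\right)\right) + 101688 = \left(-242891 + 126 \left(- \frac{19}{6}\right)\right) + 101688 = \left(-242891 - 399\right) + 101688 = -243290 + 101688 = -141602$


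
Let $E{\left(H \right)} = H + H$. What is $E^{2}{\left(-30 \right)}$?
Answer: $3600$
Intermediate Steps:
$E{\left(H \right)} = 2 H$
$E^{2}{\left(-30 \right)} = \left(2 \left(-30\right)\right)^{2} = \left(-60\right)^{2} = 3600$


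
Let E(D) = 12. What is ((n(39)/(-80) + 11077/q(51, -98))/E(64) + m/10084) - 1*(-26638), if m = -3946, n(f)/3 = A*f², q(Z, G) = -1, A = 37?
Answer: 61807642729/2420160 ≈ 25539.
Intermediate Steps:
n(f) = 111*f² (n(f) = 3*(37*f²) = 111*f²)
((n(39)/(-80) + 11077/q(51, -98))/E(64) + m/10084) - 1*(-26638) = (((111*39²)/(-80) + 11077/(-1))/12 - 3946/10084) - 1*(-26638) = (((111*1521)*(-1/80) + 11077*(-1))*(1/12) - 3946*1/10084) + 26638 = ((168831*(-1/80) - 11077)*(1/12) - 1973/5042) + 26638 = ((-168831/80 - 11077)*(1/12) - 1973/5042) + 26638 = (-1054991/80*1/12 - 1973/5042) + 26638 = (-1054991/960 - 1973/5042) + 26638 = -2660579351/2420160 + 26638 = 61807642729/2420160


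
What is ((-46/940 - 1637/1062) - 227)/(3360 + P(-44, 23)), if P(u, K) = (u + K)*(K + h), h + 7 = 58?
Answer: -28524649/225361710 ≈ -0.12657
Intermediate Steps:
h = 51 (h = -7 + 58 = 51)
P(u, K) = (51 + K)*(K + u) (P(u, K) = (u + K)*(K + 51) = (K + u)*(51 + K) = (51 + K)*(K + u))
((-46/940 - 1637/1062) - 227)/(3360 + P(-44, 23)) = ((-46/940 - 1637/1062) - 227)/(3360 + (23**2 + 51*23 + 51*(-44) + 23*(-44))) = ((-46*1/940 - 1637*1/1062) - 227)/(3360 + (529 + 1173 - 2244 - 1012)) = ((-23/470 - 1637/1062) - 227)/(3360 - 1554) = (-198454/124785 - 227)/1806 = -28524649/124785*1/1806 = -28524649/225361710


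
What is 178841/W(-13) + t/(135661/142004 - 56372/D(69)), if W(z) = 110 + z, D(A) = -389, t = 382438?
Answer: 3490262291606113/781608696849 ≈ 4465.5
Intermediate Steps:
178841/W(-13) + t/(135661/142004 - 56372/D(69)) = 178841/(110 - 13) + 382438/(135661/142004 - 56372/(-389)) = 178841/97 + 382438/(135661*(1/142004) - 56372*(-1/389)) = 178841*(1/97) + 382438/(135661/142004 + 56372/389) = 178841/97 + 382438/(8057821617/55239556) = 178841/97 + 382438*(55239556/8057821617) = 178841/97 + 21125705317528/8057821617 = 3490262291606113/781608696849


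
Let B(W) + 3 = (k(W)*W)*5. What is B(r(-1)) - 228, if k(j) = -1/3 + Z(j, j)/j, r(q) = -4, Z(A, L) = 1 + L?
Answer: -718/3 ≈ -239.33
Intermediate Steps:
k(j) = -1/3 + (1 + j)/j
B(W) = -3 + 5*W*(2/3 + 1/W) (B(W) = -3 + ((2/3 + 1/W)*W)*5 = -3 + (W*(2/3 + 1/W))*5 = -3 + 5*W*(2/3 + 1/W))
B(r(-1)) - 228 = (2 + (10/3)*(-4)) - 228 = (2 - 40/3) - 228 = -34/3 - 228 = -718/3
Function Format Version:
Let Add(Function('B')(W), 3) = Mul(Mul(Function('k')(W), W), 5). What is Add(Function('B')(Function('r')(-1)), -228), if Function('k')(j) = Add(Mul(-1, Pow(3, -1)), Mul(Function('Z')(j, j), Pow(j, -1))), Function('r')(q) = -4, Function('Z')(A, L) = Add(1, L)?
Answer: Rational(-718, 3) ≈ -239.33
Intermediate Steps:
Function('k')(j) = Add(Rational(-1, 3), Mul(Pow(j, -1), Add(1, j))) (Function('k')(j) = Add(Mul(-1, Pow(3, -1)), Mul(Add(1, j), Pow(j, -1))) = Add(Mul(-1, Rational(1, 3)), Mul(Pow(j, -1), Add(1, j))) = Add(Rational(-1, 3), Mul(Pow(j, -1), Add(1, j))))
Function('B')(W) = Add(-3, Mul(5, W, Add(Rational(2, 3), Pow(W, -1)))) (Function('B')(W) = Add(-3, Mul(Mul(Add(Rational(2, 3), Pow(W, -1)), W), 5)) = Add(-3, Mul(Mul(W, Add(Rational(2, 3), Pow(W, -1))), 5)) = Add(-3, Mul(5, W, Add(Rational(2, 3), Pow(W, -1)))))
Add(Function('B')(Function('r')(-1)), -228) = Add(Add(2, Mul(Rational(10, 3), -4)), -228) = Add(Add(2, Rational(-40, 3)), -228) = Add(Rational(-34, 3), -228) = Rational(-718, 3)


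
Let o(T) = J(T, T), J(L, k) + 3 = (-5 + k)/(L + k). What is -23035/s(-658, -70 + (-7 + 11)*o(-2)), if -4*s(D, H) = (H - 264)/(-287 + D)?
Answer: 29024100/113 ≈ 2.5685e+5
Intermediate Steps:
J(L, k) = -3 + (-5 + k)/(L + k)
o(T) = (-5 - 5*T)/(2*T) (o(T) = (-5 - 3*T - 2*T)/(T + T) = (-5 - 5*T)/((2*T)) = (1/(2*T))*(-5 - 5*T) = (-5 - 5*T)/(2*T))
s(D, H) = -(-264 + H)/(4*(-287 + D)) (s(D, H) = -(H - 264)/(4*(-287 + D)) = -(-264 + H)/(4*(-287 + D)))
-23035/s(-658, -70 + (-7 + 11)*o(-2)) = -23035*4*(-287 - 658)/(264 - (-70 + (-7 + 11)*((5/2)*(-1 - 1*(-2))/(-2)))) = -23035*(-3780/(264 - (-70 + 4*((5/2)*(-½)*(-1 + 2))))) = -23035*(-3780/(264 - (-70 + 4*((5/2)*(-½)*1)))) = -23035*(-3780/(264 - (-70 + 4*(-5/4)))) = -23035*(-3780/(264 - (-70 - 5))) = -23035*(-3780/(264 - 1*(-75))) = -23035*(-3780/(264 + 75)) = -23035/((¼)*(-1/945)*339) = -23035/(-113/1260) = -23035*(-1260/113) = 29024100/113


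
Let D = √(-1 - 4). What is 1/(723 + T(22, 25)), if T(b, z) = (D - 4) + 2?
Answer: 721/519846 - I*√5/519846 ≈ 0.0013869 - 4.3014e-6*I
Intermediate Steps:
D = I*√5 (D = √(-5) = I*√5 ≈ 2.2361*I)
T(b, z) = -2 + I*√5 (T(b, z) = (I*√5 - 4) + 2 = (-4 + I*√5) + 2 = -2 + I*√5)
1/(723 + T(22, 25)) = 1/(723 + (-2 + I*√5)) = 1/(721 + I*√5)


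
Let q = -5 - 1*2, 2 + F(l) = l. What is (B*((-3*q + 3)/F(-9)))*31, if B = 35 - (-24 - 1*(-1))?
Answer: -43152/11 ≈ -3922.9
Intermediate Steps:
F(l) = -2 + l
q = -7 (q = -5 - 2 = -7)
B = 58 (B = 35 - (-24 + 1) = 35 - 1*(-23) = 35 + 23 = 58)
(B*((-3*q + 3)/F(-9)))*31 = (58*((-3*(-7) + 3)/(-2 - 9)))*31 = (58*((21 + 3)/(-11)))*31 = (58*(24*(-1/11)))*31 = (58*(-24/11))*31 = -1392/11*31 = -43152/11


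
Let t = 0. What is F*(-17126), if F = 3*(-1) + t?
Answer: 51378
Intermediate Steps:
F = -3 (F = 3*(-1) + 0 = -3 + 0 = -3)
F*(-17126) = -3*(-17126) = 51378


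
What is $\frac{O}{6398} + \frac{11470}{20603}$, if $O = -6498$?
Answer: $- \frac{30246617}{65908997} \approx -0.45891$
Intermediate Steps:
$\frac{O}{6398} + \frac{11470}{20603} = - \frac{6498}{6398} + \frac{11470}{20603} = \left(-6498\right) \frac{1}{6398} + 11470 \cdot \frac{1}{20603} = - \frac{3249}{3199} + \frac{11470}{20603} = - \frac{30246617}{65908997}$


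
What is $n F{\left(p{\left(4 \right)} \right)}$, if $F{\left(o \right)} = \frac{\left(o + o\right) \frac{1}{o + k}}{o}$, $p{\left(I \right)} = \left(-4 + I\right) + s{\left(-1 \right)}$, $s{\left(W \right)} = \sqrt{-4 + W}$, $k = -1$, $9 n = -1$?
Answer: $\frac{1}{27} + \frac{i \sqrt{5}}{27} \approx 0.037037 + 0.082817 i$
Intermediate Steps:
$n = - \frac{1}{9}$ ($n = \frac{1}{9} \left(-1\right) = - \frac{1}{9} \approx -0.11111$)
$p{\left(I \right)} = -4 + I + i \sqrt{5}$ ($p{\left(I \right)} = \left(-4 + I\right) + \sqrt{-4 - 1} = \left(-4 + I\right) + \sqrt{-5} = \left(-4 + I\right) + i \sqrt{5} = -4 + I + i \sqrt{5}$)
$F{\left(o \right)} = \frac{2}{-1 + o}$ ($F{\left(o \right)} = \frac{\left(o + o\right) \frac{1}{o - 1}}{o} = \frac{2 o \frac{1}{-1 + o}}{o} = \frac{2}{-1 + o}$)
$n F{\left(p{\left(4 \right)} \right)} = - \frac{2 \frac{1}{-1 + \left(-4 + 4 + i \sqrt{5}\right)}}{9} = - \frac{2 \frac{1}{-1 + i \sqrt{5}}}{9} = - \frac{2}{9 \left(-1 + i \sqrt{5}\right)}$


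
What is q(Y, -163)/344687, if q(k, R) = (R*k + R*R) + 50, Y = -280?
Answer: 72259/344687 ≈ 0.20964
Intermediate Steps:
q(k, R) = 50 + R² + R*k (q(k, R) = (R*k + R²) + 50 = (R² + R*k) + 50 = 50 + R² + R*k)
q(Y, -163)/344687 = (50 + (-163)² - 163*(-280))/344687 = (50 + 26569 + 45640)*(1/344687) = 72259*(1/344687) = 72259/344687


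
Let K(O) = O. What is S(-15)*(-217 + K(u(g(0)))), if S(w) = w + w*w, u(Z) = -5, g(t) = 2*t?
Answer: -46620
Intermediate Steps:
S(w) = w + w²
S(-15)*(-217 + K(u(g(0)))) = (-15*(1 - 15))*(-217 - 5) = -15*(-14)*(-222) = 210*(-222) = -46620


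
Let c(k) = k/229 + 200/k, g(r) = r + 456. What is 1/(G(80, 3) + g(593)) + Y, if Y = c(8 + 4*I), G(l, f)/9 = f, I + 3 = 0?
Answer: -12324275/246404 ≈ -50.017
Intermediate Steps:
I = -3 (I = -3 + 0 = -3)
G(l, f) = 9*f
g(r) = 456 + r
c(k) = 200/k + k/229 (c(k) = k*(1/229) + 200/k = k/229 + 200/k = 200/k + k/229)
Y = -11454/229 (Y = 200/(8 + 4*(-3)) + (8 + 4*(-3))/229 = 200/(8 - 12) + (8 - 12)/229 = 200/(-4) + (1/229)*(-4) = 200*(-¼) - 4/229 = -50 - 4/229 = -11454/229 ≈ -50.017)
1/(G(80, 3) + g(593)) + Y = 1/(9*3 + (456 + 593)) - 11454/229 = 1/(27 + 1049) - 11454/229 = 1/1076 - 11454/229 = -12324275/246404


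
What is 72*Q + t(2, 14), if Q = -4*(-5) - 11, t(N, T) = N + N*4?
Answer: 658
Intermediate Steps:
t(N, T) = 5*N (t(N, T) = N + 4*N = 5*N)
Q = 9 (Q = 20 - 11 = 9)
72*Q + t(2, 14) = 72*9 + 5*2 = 648 + 10 = 658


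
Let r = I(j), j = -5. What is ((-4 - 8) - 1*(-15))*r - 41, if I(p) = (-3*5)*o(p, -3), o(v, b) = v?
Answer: 184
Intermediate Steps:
I(p) = -15*p (I(p) = (-3*5)*p = -15*p)
r = 75 (r = -15*(-5) = 75)
((-4 - 8) - 1*(-15))*r - 41 = ((-4 - 8) - 1*(-15))*75 - 41 = (-12 + 15)*75 - 41 = 3*75 - 41 = 225 - 41 = 184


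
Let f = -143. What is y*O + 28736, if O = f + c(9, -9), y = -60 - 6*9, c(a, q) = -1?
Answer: 45152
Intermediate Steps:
y = -114 (y = -60 - 1*54 = -60 - 54 = -114)
O = -144 (O = -143 - 1 = -144)
y*O + 28736 = -114*(-144) + 28736 = 16416 + 28736 = 45152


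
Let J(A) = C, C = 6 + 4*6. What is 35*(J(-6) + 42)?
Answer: 2520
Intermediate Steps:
C = 30 (C = 6 + 24 = 30)
J(A) = 30
35*(J(-6) + 42) = 35*(30 + 42) = 35*72 = 2520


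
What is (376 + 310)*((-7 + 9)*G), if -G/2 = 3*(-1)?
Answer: 8232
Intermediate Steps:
G = 6 (G = -6*(-1) = -2*(-3) = 6)
(376 + 310)*((-7 + 9)*G) = (376 + 310)*((-7 + 9)*6) = 686*(2*6) = 686*12 = 8232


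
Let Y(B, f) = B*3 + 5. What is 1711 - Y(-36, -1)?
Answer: 1814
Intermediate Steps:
Y(B, f) = 5 + 3*B (Y(B, f) = 3*B + 5 = 5 + 3*B)
1711 - Y(-36, -1) = 1711 - (5 + 3*(-36)) = 1711 - (5 - 108) = 1711 - 1*(-103) = 1711 + 103 = 1814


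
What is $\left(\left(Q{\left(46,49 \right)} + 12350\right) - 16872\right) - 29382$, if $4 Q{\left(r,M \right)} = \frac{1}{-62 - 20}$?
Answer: $- \frac{11120513}{328} \approx -33904.0$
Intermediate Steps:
$Q{\left(r,M \right)} = - \frac{1}{328}$ ($Q{\left(r,M \right)} = \frac{1}{4 \left(-62 - 20\right)} = \frac{1}{4 \left(-82\right)} = \frac{1}{4} \left(- \frac{1}{82}\right) = - \frac{1}{328}$)
$\left(\left(Q{\left(46,49 \right)} + 12350\right) - 16872\right) - 29382 = \left(\left(- \frac{1}{328} + 12350\right) - 16872\right) - 29382 = \left(\frac{4050799}{328} - 16872\right) - 29382 = - \frac{1483217}{328} - 29382 = - \frac{11120513}{328}$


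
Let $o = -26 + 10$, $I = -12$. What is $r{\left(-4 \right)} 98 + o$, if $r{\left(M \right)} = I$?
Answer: $-1192$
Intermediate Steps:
$r{\left(M \right)} = -12$
$o = -16$
$r{\left(-4 \right)} 98 + o = \left(-12\right) 98 - 16 = -1176 - 16 = -1192$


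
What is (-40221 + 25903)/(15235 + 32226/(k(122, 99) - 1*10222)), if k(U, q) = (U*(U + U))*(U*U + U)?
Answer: -1598921077687/1701324398234 ≈ -0.93981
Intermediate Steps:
k(U, q) = 2*U**2*(U + U**2) (k(U, q) = (U*(2*U))*(U**2 + U) = (2*U**2)*(U + U**2) = 2*U**2*(U + U**2))
(-40221 + 25903)/(15235 + 32226/(k(122, 99) - 1*10222)) = (-40221 + 25903)/(15235 + 32226/(2*122**3*(1 + 122) - 1*10222)) = -14318/(15235 + 32226/(2*1815848*123 - 10222)) = -14318/(15235 + 32226/(446698608 - 10222)) = -14318/(15235 + 32226/446688386) = -14318/(15235 + 32226*(1/446688386)) = -14318/(15235 + 16113/223344193) = -14318/3402648796468/223344193 = -14318*223344193/3402648796468 = -1598921077687/1701324398234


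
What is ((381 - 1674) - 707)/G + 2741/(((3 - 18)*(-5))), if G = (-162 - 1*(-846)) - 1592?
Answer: 659707/17025 ≈ 38.749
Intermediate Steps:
G = -908 (G = (-162 + 846) - 1592 = 684 - 1592 = -908)
((381 - 1674) - 707)/G + 2741/(((3 - 18)*(-5))) = ((381 - 1674) - 707)/(-908) + 2741/(((3 - 18)*(-5))) = (-1293 - 707)*(-1/908) + 2741/((-15*(-5))) = -2000*(-1/908) + 2741/75 = 500/227 + 2741*(1/75) = 500/227 + 2741/75 = 659707/17025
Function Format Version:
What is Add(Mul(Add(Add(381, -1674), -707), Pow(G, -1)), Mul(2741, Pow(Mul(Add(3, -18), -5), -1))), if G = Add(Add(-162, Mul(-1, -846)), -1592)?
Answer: Rational(659707, 17025) ≈ 38.749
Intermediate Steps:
G = -908 (G = Add(Add(-162, 846), -1592) = Add(684, -1592) = -908)
Add(Mul(Add(Add(381, -1674), -707), Pow(G, -1)), Mul(2741, Pow(Mul(Add(3, -18), -5), -1))) = Add(Mul(Add(Add(381, -1674), -707), Pow(-908, -1)), Mul(2741, Pow(Mul(Add(3, -18), -5), -1))) = Add(Mul(Add(-1293, -707), Rational(-1, 908)), Mul(2741, Pow(Mul(-15, -5), -1))) = Add(Mul(-2000, Rational(-1, 908)), Mul(2741, Pow(75, -1))) = Add(Rational(500, 227), Mul(2741, Rational(1, 75))) = Add(Rational(500, 227), Rational(2741, 75)) = Rational(659707, 17025)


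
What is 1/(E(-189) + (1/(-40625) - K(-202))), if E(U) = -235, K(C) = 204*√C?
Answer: -10773384375/387917761218316 + 28056640625*I*√202/1163753283654948 ≈ -2.7772e-5 + 0.00034265*I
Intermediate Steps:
1/(E(-189) + (1/(-40625) - K(-202))) = 1/(-235 + (1/(-40625) - 204*√(-202))) = 1/(-235 + (-1/40625 - 204*I*√202)) = 1/(-9546876/40625 - 204*I*√202)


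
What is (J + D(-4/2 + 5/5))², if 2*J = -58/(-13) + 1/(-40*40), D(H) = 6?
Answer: 117228857769/1730560000 ≈ 67.740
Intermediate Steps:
J = 92787/41600 (J = (-58/(-13) + 1/(-40*40))/2 = (-58*(-1/13) - 1/40*1/40)/2 = (58/13 - 1/1600)/2 = (½)*(92787/20800) = 92787/41600 ≈ 2.2305)
(J + D(-4/2 + 5/5))² = (92787/41600 + 6)² = (342387/41600)² = 117228857769/1730560000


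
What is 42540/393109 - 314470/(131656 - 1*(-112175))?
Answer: -113248416490/95852160579 ≈ -1.1815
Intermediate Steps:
42540/393109 - 314470/(131656 - 1*(-112175)) = 42540*(1/393109) - 314470/(131656 + 112175) = 42540/393109 - 314470/243831 = -113248416490/95852160579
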